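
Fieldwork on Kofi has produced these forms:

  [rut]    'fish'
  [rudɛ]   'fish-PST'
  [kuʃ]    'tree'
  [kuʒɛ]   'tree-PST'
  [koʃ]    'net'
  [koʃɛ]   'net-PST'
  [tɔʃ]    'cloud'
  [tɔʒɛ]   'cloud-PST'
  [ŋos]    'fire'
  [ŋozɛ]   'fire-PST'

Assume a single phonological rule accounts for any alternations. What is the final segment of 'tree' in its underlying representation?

/ʒ/

The root 'tree' surfaces as [kuʃ] and [kuʒɛ], with a stem-final [ʃ] ~ [ʒ] alternation.
But 'net' keeps [ʃ] in both environments ([koʃ], [koʃɛ]), so there is no rule changing /ʃ/ to [ʒ] before the PST suffix.
So /ʒ/ is underlying, and a rule of word-final obstruent devoicing — voiced obstruents become voiceless word-finally — gives [ʃ].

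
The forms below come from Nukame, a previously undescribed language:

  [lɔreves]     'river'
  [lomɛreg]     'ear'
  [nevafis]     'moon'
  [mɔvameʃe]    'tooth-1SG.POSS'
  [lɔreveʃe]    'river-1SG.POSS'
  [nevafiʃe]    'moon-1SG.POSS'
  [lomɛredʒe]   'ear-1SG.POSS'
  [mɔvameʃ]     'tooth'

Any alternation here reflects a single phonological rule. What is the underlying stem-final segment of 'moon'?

/s/

The stem for 'moon' ends in [ʃ] in [nevafiʃe] but [s] in [nevafis].
Compare 'tooth', with invariant [ʃ] in [mɔvameʃe] and [mɔvameʃ]: an analysis with underlying /ʃ/ and a rule producing [s] in isolation would wrongly predict alternation here too.
So /s/ is underlying, and a rule of palatalization before a front vowel — /g/ and /s/ become palato-alveolar [dʒ] and [ʃ] before a front vowel — gives [ʃ].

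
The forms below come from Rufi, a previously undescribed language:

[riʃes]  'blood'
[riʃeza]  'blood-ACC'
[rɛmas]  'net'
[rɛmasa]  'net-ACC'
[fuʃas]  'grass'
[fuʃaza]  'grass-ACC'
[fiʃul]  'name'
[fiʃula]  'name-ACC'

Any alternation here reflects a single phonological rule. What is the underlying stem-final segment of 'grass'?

The root 'grass' surfaces as [fuʃas] and [fuʃaza], with a stem-final [s] ~ [z] alternation.
Compare 'net', with invariant [s] in [rɛmas] and [rɛmasa]: an analysis with underlying /s/ and a rule producing [z] before the ACC suffix would wrongly predict alternation here too.
Therefore /z/ is basic and [s] is derived by word-final obstruent devoicing (voiced obstruents become voiceless word-finally).

/z/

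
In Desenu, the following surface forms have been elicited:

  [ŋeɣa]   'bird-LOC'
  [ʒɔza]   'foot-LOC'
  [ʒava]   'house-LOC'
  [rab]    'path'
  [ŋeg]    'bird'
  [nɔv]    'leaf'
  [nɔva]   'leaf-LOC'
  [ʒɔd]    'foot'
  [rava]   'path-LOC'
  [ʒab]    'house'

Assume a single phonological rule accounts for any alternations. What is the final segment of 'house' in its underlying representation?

/b/

The stem for 'house' ends in [b] in [ʒab] but [v] in [ʒava].
If /v/ were underlying and a rule turned it into [b] in isolation, 'leaf' would also alternate; but it has [v] in both [nɔv] and [nɔva].
The underlying segment must be /b/; voiced stops become fricatives between vowels, yielding [v] there.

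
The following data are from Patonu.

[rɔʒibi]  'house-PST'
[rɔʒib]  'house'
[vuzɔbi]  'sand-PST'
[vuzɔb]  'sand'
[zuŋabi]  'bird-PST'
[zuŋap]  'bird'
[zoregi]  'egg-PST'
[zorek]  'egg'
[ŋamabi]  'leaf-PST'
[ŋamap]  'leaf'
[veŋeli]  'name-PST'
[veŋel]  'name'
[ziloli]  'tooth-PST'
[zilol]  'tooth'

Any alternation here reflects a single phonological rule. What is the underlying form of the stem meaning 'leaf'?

In [ŋamabi] and [ŋamap] the final segment of 'leaf' alternates: [b] ~ [p].
Compare 'house', with invariant [b] in [rɔʒibi] and [rɔʒib]: an analysis with underlying /b/ and a rule producing [p] in isolation would wrongly predict alternation here too.
The underlying segment must be /p/; voiceless stops become voiced between vowels, yielding [b] there.
So 'leaf' = /ŋamap/.

/ŋamap/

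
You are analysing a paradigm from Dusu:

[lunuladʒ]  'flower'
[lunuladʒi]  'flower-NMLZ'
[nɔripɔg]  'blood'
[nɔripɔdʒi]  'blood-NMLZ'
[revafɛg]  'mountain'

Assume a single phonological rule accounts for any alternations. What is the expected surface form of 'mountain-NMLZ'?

The stem for 'blood' ends in [g] in [nɔripɔg] but [dʒ] in [nɔripɔdʒi].
But 'flower' keeps [dʒ] in both environments ([lunuladʒ], [lunuladʒi]), so there is no rule changing /dʒ/ to [g] in isolation.
The underlying segment must be /g/; /g/ becomes palato-alveolar [dʒ] before a front vowel, yielding [dʒ] there.
The one attested form of 'mountain', [revafɛg], shows underlying /revafɛg/. Applying the same rule before a front vowel gives [revafɛdʒi].

[revafɛdʒi]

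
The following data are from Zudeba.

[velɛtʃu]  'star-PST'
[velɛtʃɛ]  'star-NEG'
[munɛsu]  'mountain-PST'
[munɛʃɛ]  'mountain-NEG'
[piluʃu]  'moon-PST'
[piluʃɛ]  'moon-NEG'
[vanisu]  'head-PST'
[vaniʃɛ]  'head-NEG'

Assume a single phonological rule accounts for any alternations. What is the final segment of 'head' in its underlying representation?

/s/

In [vanisu] and [vaniʃɛ] the final segment of 'head' alternates: [s] ~ [ʃ].
But 'moon' keeps [ʃ] in both environments ([piluʃu], [piluʃɛ]), so there is no rule changing /ʃ/ to [s] before the PST suffix.
The alternation reflects palatalization before a front vowel: /s/ becomes palato-alveolar [ʃ] before a front vowel. /s/ is underlying.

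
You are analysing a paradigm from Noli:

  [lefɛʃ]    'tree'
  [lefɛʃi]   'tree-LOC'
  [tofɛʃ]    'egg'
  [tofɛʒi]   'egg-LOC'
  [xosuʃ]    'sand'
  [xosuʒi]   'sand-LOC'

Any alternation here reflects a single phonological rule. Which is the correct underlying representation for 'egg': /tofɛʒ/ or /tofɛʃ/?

/tofɛʒ/

The root 'egg' surfaces as [tofɛʃ] and [tofɛʒi], with a stem-final [ʃ] ~ [ʒ] alternation.
The stem 'tree' ([lefɛʃ], [lefɛʃi]) shows [ʃ] unchanged in both environments, so [ʃ] cannot be basic with [ʒ] derived before the LOC suffix.
The alternation reflects word-final obstruent devoicing: voiced obstruents become voiceless word-finally. /ʒ/ is underlying.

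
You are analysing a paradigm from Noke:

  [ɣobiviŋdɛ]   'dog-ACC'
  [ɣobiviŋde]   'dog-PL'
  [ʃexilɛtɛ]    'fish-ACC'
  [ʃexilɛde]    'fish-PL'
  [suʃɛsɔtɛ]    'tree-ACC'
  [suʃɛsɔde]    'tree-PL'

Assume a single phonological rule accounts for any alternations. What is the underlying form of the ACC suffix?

/-tɛ/

The ACC suffix surfaces as [-dɛ] and [-tɛ], depending on the final segment of the stem.
The PL suffix, which begins with [d], is invariant after every stem; so [d] is not altered by any rule here.
So the underlying form is /-tɛ/, and voiceless stops become voiced after a nasal.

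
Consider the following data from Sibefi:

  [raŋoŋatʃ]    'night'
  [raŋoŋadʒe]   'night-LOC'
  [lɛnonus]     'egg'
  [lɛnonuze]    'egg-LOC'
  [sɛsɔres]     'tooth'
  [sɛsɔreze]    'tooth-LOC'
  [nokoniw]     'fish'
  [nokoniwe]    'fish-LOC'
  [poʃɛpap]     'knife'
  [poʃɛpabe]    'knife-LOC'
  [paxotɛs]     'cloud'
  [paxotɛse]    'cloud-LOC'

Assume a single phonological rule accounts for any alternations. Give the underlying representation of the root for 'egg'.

In [lɛnonus] and [lɛnonuze] the final segment of 'egg' alternates: [s] ~ [z].
Compare 'cloud', with invariant [s] in [paxotɛs] and [paxotɛse]: an analysis with underlying /s/ and a rule producing [z] before the LOC suffix would wrongly predict alternation here too.
The alternation reflects word-final obstruent devoicing: voiced obstruents become voiceless word-finally. /z/ is underlying.
So 'egg' = /lɛnonuz/.

/lɛnonuz/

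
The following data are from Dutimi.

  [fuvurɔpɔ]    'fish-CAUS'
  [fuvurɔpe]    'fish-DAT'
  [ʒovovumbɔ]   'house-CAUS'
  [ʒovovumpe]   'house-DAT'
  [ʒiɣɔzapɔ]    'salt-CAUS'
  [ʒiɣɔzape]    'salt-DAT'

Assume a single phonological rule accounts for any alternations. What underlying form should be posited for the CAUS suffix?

The CAUS suffix surfaces as [-bɔ] and [-pɔ], depending on the final segment of the stem.
The DAT suffix, which begins with [p], is invariant after every stem; so [p] is not altered by any rule here.
The CAUS suffix is therefore /-bɔ/ underlyingly, with post-vocalic devoicing: voiced stops become voiceless after a vowel.

/-bɔ/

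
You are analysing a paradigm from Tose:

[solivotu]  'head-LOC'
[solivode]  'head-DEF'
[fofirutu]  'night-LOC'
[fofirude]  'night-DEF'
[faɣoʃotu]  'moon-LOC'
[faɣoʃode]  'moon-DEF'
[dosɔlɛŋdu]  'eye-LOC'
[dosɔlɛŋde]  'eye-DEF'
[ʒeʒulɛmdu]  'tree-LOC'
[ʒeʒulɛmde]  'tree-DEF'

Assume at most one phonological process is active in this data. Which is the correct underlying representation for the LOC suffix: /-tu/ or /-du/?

The LOC morpheme has two allomorphs, [-du] and [-tu].
By contrast the DEF suffix keeps its initial [d] throughout — that segment must be underlying.
The LOC suffix is therefore /-tu/ underlyingly, with post-nasal voicing: voiceless stops become voiced after a nasal.

/-tu/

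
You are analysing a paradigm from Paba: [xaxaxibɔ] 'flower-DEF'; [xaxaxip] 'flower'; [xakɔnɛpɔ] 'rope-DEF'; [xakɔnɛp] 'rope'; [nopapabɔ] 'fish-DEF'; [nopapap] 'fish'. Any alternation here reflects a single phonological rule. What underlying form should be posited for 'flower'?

/xaxaxib/

In [xaxaxibɔ] and [xaxaxip] the final segment of 'flower' alternates: [b] ~ [p].
If /p/ were underlying and a rule turned it into [b] before the DEF suffix, 'rope' would also alternate; but it has [p] in both [xakɔnɛpɔ] and [xakɔnɛp].
The alternation reflects word-final obstruent devoicing: voiced obstruents become voiceless word-finally. /b/ is underlying.
So 'flower' = /xaxaxib/.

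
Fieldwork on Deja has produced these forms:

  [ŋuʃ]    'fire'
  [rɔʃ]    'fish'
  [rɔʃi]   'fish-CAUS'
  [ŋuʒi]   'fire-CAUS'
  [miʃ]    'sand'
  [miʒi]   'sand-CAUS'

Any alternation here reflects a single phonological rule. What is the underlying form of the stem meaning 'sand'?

/miʒ/

The stem for 'sand' ends in [ʃ] in [miʃ] but [ʒ] in [miʒi].
But 'fish' keeps [ʃ] in both environments ([rɔʃ], [rɔʃi]), so there is no rule changing /ʃ/ to [ʒ] before the CAUS suffix.
Therefore /ʒ/ is basic and [ʃ] is derived by word-final obstruent devoicing (voiced obstruents become voiceless word-finally).
So 'sand' = /miʒ/.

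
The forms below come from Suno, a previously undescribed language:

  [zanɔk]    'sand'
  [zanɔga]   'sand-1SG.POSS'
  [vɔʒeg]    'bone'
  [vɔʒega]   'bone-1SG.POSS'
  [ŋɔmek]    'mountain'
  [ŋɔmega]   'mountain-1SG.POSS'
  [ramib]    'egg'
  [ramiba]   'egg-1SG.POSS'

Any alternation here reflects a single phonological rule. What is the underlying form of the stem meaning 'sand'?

/zanɔk/

The stem for 'sand' ends in [k] in [zanɔk] but [g] in [zanɔga].
If /g/ were underlying and a rule turned it into [k] in isolation, 'bone' would also alternate; but it has [g] in both [vɔʒeg] and [vɔʒega].
The underlying segment must be /k/; voiceless stops become voiced between vowels, yielding [g] there.
Hence 'sand' is /zanɔk/ underlyingly.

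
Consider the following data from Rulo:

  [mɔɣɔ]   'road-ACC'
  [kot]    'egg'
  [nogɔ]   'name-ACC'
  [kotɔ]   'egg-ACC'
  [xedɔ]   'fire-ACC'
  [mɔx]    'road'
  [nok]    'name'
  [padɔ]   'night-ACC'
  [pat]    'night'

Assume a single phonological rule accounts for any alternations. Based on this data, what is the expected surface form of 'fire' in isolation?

The root 'night' surfaces as [padɔ] and [pat], with a stem-final [d] ~ [t] alternation.
Compare 'egg', with invariant [t] in [kotɔ] and [kot]: an analysis with underlying /t/ and a rule producing [d] before the ACC suffix would wrongly predict alternation here too.
Therefore /d/ is basic and [t] is derived by word-final obstruent devoicing (voiced obstruents become voiceless word-finally).
The one attested form of 'fire', [xedɔ], shows underlying /xed/. Applying the same rule word-finally gives [xet].

[xet]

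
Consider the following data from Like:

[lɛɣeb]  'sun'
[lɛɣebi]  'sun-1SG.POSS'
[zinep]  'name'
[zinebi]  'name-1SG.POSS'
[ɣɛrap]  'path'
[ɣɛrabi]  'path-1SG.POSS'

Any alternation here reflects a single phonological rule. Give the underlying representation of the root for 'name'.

/zinep/

The stem for 'name' ends in [p] in [zinep] but [b] in [zinebi].
The stem 'sun' ([lɛɣeb], [lɛɣebi]) shows [b] unchanged in both environments, so [b] cannot be basic with [p] derived in isolation.
The alternation reflects intervocalic voicing: voiceless stops become voiced between vowels. /p/ is underlying.
So 'name' = /zinep/.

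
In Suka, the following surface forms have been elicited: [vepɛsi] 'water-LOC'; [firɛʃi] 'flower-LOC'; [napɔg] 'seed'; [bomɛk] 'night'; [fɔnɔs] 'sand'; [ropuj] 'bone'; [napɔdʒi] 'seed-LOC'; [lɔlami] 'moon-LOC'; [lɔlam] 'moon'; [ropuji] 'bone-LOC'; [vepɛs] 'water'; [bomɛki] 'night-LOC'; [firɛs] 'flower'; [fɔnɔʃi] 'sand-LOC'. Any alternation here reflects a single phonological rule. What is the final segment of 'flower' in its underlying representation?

The stem for 'flower' ends in [ʃ] in [firɛʃi] but [s] in [firɛs].
The stem 'water' ([vepɛsi], [vepɛs]) shows [s] unchanged in both environments, so [s] cannot be basic with [ʃ] derived before the LOC suffix.
Therefore /ʃ/ is basic and [s] is derived by depalatalization (palato-alveolar /dʒ/ and /ʃ/ become [g] and [s] when no front vowel follows).

/ʃ/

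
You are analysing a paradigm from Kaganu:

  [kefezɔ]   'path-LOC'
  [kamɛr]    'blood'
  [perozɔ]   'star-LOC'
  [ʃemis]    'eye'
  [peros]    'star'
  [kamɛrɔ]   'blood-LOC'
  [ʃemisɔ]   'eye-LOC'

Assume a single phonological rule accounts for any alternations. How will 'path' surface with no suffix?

The stem for 'star' ends in [z] in [perozɔ] but [s] in [peros].
The stem 'eye' ([ʃemisɔ], [ʃemis]) shows [s] unchanged in both environments, so [s] cannot be basic with [z] derived before the LOC suffix.
The alternation reflects word-final obstruent devoicing: voiced obstruents become voiceless word-finally. /z/ is underlying.
From [kefezɔ] the stem 'path' is /kefez/; word-finally this yields [kefes].

[kefes]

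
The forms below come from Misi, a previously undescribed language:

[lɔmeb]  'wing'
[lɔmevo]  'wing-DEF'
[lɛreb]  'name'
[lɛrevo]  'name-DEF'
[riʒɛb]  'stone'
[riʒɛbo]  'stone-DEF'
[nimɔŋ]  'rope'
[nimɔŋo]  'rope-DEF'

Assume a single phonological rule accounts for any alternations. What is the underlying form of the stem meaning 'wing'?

In [lɔmeb] and [lɔmevo] the final segment of 'wing' alternates: [b] ~ [v].
Compare 'stone', with invariant [b] in [riʒɛb] and [riʒɛbo]: an analysis with underlying /b/ and a rule producing [v] before the DEF suffix would wrongly predict alternation here too.
Therefore /v/ is basic and [b] is derived by word-final hardening (voiced fricatives become stops word-finally).

/lɔmev/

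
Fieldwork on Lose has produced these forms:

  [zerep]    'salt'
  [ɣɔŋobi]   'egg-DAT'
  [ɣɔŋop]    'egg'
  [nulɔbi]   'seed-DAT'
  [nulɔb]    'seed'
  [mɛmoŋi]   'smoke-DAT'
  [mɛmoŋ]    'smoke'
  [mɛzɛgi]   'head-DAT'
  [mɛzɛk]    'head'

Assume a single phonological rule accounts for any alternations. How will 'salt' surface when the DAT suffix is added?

[zerebi]

The root 'egg' surfaces as [ɣɔŋobi] and [ɣɔŋop], with a stem-final [b] ~ [p] alternation.
Compare 'seed', with invariant [b] in [nulɔbi] and [nulɔb]: an analysis with underlying /b/ and a rule producing [p] in isolation would wrongly predict alternation here too.
The underlying segment must be /p/; voiceless stops become voiced between vowels, yielding [b] there.
From [zerep] the stem 'salt' is /zerep/; between vowels this yields [zerebi].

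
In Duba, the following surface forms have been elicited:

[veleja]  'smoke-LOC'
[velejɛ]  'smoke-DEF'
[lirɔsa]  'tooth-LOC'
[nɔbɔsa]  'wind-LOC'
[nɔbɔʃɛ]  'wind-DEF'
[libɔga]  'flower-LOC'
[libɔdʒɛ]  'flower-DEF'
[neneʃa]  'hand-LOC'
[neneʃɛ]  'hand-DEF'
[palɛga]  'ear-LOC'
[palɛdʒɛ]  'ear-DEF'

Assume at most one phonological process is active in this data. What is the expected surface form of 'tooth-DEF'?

'wind' shows [s] ~ [ʃ] at the end of the stem ([nɔbɔsa] vs [nɔbɔʃɛ]).
If /ʃ/ were underlying and a rule turned it into [s] before the LOC suffix, 'hand' would also alternate; but it has [ʃ] in both [neneʃa] and [neneʃɛ].
The alternation reflects palatalization before a front vowel: /g/ and /s/ become palato-alveolar [dʒ] and [ʃ] before a front vowel. /s/ is underlying.
The one attested form of 'tooth', [lirɔsa], shows underlying /lirɔs/. Applying the same rule before a front vowel gives [lirɔʃɛ].

[lirɔʃɛ]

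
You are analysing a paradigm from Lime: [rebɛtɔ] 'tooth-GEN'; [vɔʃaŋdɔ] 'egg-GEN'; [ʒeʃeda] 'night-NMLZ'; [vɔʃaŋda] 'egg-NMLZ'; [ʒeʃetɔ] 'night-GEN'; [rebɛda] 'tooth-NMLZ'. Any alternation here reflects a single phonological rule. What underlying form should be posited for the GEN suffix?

/-tɔ/

The GEN morpheme has two allomorphs, [-dɔ] and [-tɔ].
By contrast the NMLZ suffix keeps its initial [d] throughout — that segment must be underlying.
The GEN suffix is therefore /-tɔ/ underlyingly, with post-nasal voicing: voiceless stops become voiced after a nasal.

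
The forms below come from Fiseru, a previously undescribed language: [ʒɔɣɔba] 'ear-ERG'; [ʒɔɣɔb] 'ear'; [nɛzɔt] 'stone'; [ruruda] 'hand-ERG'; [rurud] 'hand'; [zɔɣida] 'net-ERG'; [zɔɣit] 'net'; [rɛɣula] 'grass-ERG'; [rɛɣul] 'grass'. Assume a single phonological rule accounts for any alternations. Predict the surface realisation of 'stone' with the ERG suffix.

'net' shows [d] ~ [t] at the end of the stem ([zɔɣida] vs [zɔɣit]).
Compare 'hand', with invariant [d] in [ruruda] and [rurud]: an analysis with underlying /d/ and a rule producing [t] in isolation would wrongly predict alternation here too.
The alternation reflects intervocalic voicing: voiceless stops become voiced between vowels. /t/ is underlying.
The one attested form of 'stone', [nɛzɔt], shows underlying /nɛzɔt/. Applying the same rule between vowels gives [nɛzɔda].

[nɛzɔda]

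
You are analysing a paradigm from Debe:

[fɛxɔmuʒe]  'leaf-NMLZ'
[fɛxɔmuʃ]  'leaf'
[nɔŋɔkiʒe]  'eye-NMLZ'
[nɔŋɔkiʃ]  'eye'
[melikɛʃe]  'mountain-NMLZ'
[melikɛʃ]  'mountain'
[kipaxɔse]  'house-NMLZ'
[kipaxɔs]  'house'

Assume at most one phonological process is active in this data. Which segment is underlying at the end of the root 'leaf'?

In [fɛxɔmuʒe] and [fɛxɔmuʃ] the final segment of 'leaf' alternates: [ʒ] ~ [ʃ].
If /ʃ/ were underlying and a rule turned it into [ʒ] before the NMLZ suffix, 'mountain' would also alternate; but it has [ʃ] in both [melikɛʃe] and [melikɛʃ].
The underlying segment must be /ʒ/; voiced obstruents become voiceless word-finally, yielding [ʃ] there.

/ʒ/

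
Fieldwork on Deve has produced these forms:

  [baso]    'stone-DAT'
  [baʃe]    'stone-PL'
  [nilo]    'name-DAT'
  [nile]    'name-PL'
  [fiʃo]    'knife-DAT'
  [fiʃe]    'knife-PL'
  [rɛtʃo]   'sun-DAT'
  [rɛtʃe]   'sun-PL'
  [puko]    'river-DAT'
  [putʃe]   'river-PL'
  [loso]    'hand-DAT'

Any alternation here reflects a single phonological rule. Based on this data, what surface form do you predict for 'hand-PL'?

The stem for 'stone' ends in [s] in [baso] but [ʃ] in [baʃe].
If /ʃ/ were underlying and a rule turned it into [s] before the DAT suffix, 'knife' would also alternate; but it has [ʃ] in both [fiʃo] and [fiʃe].
The alternation reflects palatalization before a front vowel: /k/ and /s/ become palato-alveolar [tʃ] and [ʃ] before a front vowel. /s/ is underlying.
The one attested form of 'hand', [loso], shows underlying /los/. Applying the same rule before a front vowel gives [loʃe].

[loʃe]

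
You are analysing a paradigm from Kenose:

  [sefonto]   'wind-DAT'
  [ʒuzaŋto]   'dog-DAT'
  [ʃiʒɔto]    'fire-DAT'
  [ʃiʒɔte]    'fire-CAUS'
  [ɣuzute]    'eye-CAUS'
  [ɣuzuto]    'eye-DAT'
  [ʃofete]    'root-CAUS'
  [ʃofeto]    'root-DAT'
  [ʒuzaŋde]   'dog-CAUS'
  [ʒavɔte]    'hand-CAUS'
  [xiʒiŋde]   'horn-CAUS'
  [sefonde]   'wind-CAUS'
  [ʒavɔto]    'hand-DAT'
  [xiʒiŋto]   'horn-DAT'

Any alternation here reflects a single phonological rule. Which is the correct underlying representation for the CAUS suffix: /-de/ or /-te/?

The CAUS morpheme has two allomorphs, [-de] and [-te].
The DAT suffix, which begins with [t], is invariant after every stem; so [t] is not altered by any rule here.
The CAUS suffix is therefore /-de/ underlyingly, with post-vocalic devoicing: voiced stops become voiceless after a vowel.

/-de/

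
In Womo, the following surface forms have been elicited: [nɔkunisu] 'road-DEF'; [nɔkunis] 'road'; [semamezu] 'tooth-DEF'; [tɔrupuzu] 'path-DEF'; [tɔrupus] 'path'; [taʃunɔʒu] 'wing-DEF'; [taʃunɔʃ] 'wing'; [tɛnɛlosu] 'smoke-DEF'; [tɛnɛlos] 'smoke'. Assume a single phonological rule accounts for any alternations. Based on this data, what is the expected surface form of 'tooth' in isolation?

In [tɔrupuzu] and [tɔrupus] the final segment of 'path' alternates: [z] ~ [s].
Compare 'road', with invariant [s] in [nɔkunisu] and [nɔkunis]: an analysis with underlying /s/ and a rule producing [z] before the DEF suffix would wrongly predict alternation here too.
So /z/ is underlying, and a rule of word-final obstruent devoicing — voiced obstruents become voiceless word-finally — gives [s].
The one attested form of 'tooth', [semamezu], shows underlying /semamez/. Applying the same rule word-finally gives [semames].

[semames]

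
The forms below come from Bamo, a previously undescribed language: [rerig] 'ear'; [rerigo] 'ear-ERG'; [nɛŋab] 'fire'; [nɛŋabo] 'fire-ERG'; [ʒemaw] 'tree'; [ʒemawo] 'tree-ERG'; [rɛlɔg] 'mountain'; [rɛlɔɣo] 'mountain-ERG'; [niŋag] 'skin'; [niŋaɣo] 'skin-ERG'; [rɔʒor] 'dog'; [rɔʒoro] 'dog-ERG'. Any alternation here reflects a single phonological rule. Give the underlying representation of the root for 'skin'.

/niŋaɣ/

'skin' shows [g] ~ [ɣ] at the end of the stem ([niŋag] vs [niŋaɣo]).
If /g/ were underlying and a rule turned it into [ɣ] before the ERG suffix, 'ear' would also alternate; but it has [g] in both [rerig] and [rerigo].
So /ɣ/ is underlying, and a rule of word-final hardening — voiced fricatives become stops word-finally — gives [g].
Hence 'skin' is /niŋaɣ/ underlyingly.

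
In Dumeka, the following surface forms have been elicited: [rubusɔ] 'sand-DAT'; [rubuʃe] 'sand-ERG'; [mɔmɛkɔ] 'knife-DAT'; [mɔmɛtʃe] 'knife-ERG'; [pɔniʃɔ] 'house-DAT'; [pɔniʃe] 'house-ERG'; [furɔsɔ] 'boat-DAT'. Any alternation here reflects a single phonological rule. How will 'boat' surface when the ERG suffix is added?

[furɔʃe]

In [rubusɔ] and [rubuʃe] the final segment of 'sand' alternates: [s] ~ [ʃ].
But 'house' keeps [ʃ] in both environments ([pɔniʃɔ], [pɔniʃe]), so there is no rule changing /ʃ/ to [s] before the DAT suffix.
The alternation reflects palatalization before a front vowel: /k/ and /s/ become palato-alveolar [tʃ] and [ʃ] before a front vowel. /s/ is underlying.
The one attested form of 'boat', [furɔsɔ], shows underlying /furɔs/. Applying the same rule before a front vowel gives [furɔʃe].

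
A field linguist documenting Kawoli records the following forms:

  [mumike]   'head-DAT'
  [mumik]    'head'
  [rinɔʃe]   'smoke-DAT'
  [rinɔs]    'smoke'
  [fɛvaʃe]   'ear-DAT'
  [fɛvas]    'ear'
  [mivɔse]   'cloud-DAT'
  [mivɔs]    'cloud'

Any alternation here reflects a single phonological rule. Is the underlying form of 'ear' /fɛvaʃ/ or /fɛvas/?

'ear' shows [ʃ] ~ [s] at the end of the stem ([fɛvaʃe] vs [fɛvas]).
The stem 'cloud' ([mivɔse], [mivɔs]) shows [s] unchanged in both environments, so [s] cannot be basic with [ʃ] derived before the DAT suffix.
The underlying segment must be /ʃ/; palato-alveolar /ʃ/ becomes [s] when no front vowel follows, yielding [s] there.

/fɛvaʃ/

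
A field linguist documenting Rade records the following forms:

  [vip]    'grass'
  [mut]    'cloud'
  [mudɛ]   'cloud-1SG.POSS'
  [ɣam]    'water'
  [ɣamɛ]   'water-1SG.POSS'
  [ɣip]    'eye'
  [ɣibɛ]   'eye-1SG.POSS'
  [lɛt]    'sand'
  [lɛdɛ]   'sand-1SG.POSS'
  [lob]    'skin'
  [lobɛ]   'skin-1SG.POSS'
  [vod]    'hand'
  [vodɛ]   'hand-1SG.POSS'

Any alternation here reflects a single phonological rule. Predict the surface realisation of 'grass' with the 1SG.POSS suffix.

The stem for 'eye' ends in [p] in [ɣip] but [b] in [ɣibɛ].
The stem 'skin' ([lob], [lobɛ]) shows [b] unchanged in both environments, so [b] cannot be basic with [p] derived in isolation.
Therefore /p/ is basic and [b] is derived by intervocalic voicing (voiceless stops become voiced between vowels).
From [vip] the stem 'grass' is /vip/; between vowels this yields [vibɛ].

[vibɛ]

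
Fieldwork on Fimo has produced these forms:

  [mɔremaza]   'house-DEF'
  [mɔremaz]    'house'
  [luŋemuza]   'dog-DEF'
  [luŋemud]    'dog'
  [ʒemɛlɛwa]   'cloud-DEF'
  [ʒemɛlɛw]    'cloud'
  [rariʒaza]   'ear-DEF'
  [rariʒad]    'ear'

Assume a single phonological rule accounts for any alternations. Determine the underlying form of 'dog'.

The stem for 'dog' ends in [z] in [luŋemuza] but [d] in [luŋemud].
But 'house' keeps [z] in both environments ([mɔremaza], [mɔremaz]), so there is no rule changing /z/ to [d] in isolation.
So /d/ is underlying, and a rule of intervocalic spirantization — voiced stops become fricatives between vowels — gives [z].

/luŋemud/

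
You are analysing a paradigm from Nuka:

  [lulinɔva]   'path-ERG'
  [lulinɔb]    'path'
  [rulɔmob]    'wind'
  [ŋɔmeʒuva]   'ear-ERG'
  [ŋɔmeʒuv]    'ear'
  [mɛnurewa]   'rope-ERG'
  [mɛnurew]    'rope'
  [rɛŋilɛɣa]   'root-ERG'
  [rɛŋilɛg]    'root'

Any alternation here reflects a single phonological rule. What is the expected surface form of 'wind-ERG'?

In [lulinɔva] and [lulinɔb] the final segment of 'path' alternates: [v] ~ [b].
Compare 'ear', with invariant [v] in [ŋɔmeʒuva] and [ŋɔmeʒuv]: an analysis with underlying /v/ and a rule producing [b] in isolation would wrongly predict alternation here too.
Therefore /b/ is basic and [v] is derived by intervocalic spirantization (voiced stops become fricatives between vowels).
The one attested form of 'wind', [rulɔmob], shows underlying /rulɔmob/. Applying the same rule between vowels gives [rulɔmova].

[rulɔmova]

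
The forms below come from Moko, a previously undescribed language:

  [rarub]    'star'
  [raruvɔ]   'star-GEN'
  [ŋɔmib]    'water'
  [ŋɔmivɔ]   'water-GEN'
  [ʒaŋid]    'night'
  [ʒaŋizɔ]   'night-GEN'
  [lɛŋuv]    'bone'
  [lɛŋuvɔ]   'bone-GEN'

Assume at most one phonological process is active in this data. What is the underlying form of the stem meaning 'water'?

'water' shows [b] ~ [v] at the end of the stem ([ŋɔmib] vs [ŋɔmivɔ]).
The stem 'bone' ([lɛŋuv], [lɛŋuvɔ]) shows [v] unchanged in both environments, so [v] cannot be basic with [b] derived in isolation.
The underlying segment must be /b/; voiced stops become fricatives between vowels, yielding [v] there.
The underlying form of 'water' is therefore /ŋɔmib/.

/ŋɔmib/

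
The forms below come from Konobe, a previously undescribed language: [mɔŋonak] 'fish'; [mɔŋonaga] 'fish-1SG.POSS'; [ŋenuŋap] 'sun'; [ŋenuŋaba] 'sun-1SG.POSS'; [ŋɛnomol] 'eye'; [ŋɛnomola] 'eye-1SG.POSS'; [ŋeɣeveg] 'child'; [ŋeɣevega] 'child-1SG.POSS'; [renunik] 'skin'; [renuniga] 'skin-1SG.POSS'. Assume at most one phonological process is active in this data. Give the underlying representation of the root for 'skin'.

/renunik/

In [renunik] and [renuniga] the final segment of 'skin' alternates: [k] ~ [g].
The stem 'child' ([ŋeɣeveg], [ŋeɣevega]) shows [g] unchanged in both environments, so [g] cannot be basic with [k] derived in isolation.
Therefore /k/ is basic and [g] is derived by intervocalic voicing (voiceless stops become voiced between vowels).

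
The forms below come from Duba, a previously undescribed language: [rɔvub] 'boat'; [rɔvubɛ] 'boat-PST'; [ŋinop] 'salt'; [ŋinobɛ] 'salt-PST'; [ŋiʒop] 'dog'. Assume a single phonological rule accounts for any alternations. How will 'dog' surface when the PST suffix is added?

[ŋiʒobɛ]

In [ŋinop] and [ŋinobɛ] the final segment of 'salt' alternates: [p] ~ [b].
The stem 'boat' ([rɔvub], [rɔvubɛ]) shows [b] unchanged in both environments, so [b] cannot be basic with [p] derived in isolation.
The alternation reflects intervocalic voicing: voiceless stops become voiced between vowels. /p/ is underlying.
From [ŋiʒop] the stem 'dog' is /ŋiʒop/; between vowels this yields [ŋiʒobɛ].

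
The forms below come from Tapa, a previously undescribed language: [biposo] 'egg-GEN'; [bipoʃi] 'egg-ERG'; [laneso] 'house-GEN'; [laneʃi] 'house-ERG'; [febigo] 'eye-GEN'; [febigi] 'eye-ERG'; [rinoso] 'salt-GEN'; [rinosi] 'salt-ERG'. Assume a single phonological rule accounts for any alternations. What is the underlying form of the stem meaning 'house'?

In [laneso] and [laneʃi] the final segment of 'house' alternates: [s] ~ [ʃ].
Compare 'salt', with invariant [s] in [rinoso] and [rinosi]: an analysis with underlying /s/ and a rule producing [ʃ] before the ERG suffix would wrongly predict alternation here too.
The alternation reflects depalatalization: palato-alveolar /ʃ/ becomes [s] when no front vowel follows. /ʃ/ is underlying.

/laneʃ/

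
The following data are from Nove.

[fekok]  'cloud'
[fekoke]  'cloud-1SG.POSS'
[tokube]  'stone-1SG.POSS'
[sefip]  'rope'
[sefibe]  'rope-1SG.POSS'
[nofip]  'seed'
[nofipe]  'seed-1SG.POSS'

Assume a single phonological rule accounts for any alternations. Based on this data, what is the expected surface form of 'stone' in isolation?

[tokup]

'rope' shows [p] ~ [b] at the end of the stem ([sefip] vs [sefibe]).
The stem 'seed' ([nofip], [nofipe]) shows [p] unchanged in both environments, so [p] cannot be basic with [b] derived before the 1SG.POSS suffix.
The underlying segment must be /b/; voiced obstruents become voiceless word-finally, yielding [p] there.
From [tokube] the stem 'stone' is /tokub/; word-finally this yields [tokup].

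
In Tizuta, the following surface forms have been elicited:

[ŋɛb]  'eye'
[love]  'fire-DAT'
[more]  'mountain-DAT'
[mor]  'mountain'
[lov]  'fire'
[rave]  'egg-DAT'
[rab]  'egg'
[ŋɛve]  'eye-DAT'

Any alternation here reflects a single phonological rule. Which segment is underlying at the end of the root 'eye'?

'eye' shows [b] ~ [v] at the end of the stem ([ŋɛb] vs [ŋɛve]).
Compare 'fire', with invariant [v] in [lov] and [love]: an analysis with underlying /v/ and a rule producing [b] in isolation would wrongly predict alternation here too.
So /b/ is underlying, and a rule of intervocalic spirantization — voiced stops become fricatives between vowels — gives [v].

/b/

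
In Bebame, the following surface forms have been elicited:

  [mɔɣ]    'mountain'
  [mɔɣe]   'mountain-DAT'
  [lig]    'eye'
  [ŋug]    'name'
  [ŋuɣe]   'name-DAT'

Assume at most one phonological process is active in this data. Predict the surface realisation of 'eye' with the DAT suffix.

'name' shows [g] ~ [ɣ] at the end of the stem ([ŋug] vs [ŋuɣe]).
The stem 'mountain' ([mɔɣ], [mɔɣe]) shows [ɣ] unchanged in both environments, so [ɣ] cannot be basic with [g] derived in isolation.
The underlying segment must be /g/; voiced stops become fricatives between vowels, yielding [ɣ] there.
From [lig] the stem 'eye' is /lig/; between vowels this yields [liɣe].

[liɣe]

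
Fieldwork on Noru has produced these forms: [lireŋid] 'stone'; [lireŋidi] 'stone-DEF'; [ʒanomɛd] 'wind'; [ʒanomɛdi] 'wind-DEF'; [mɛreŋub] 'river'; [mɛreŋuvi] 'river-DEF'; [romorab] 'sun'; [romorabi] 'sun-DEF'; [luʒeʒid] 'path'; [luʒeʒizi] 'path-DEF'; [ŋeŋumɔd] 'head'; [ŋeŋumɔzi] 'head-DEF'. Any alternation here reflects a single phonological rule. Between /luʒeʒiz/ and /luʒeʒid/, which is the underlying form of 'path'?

/luʒeʒiz/

In [luʒeʒid] and [luʒeʒizi] the final segment of 'path' alternates: [d] ~ [z].
Compare 'wind', with invariant [d] in [ʒanomɛd] and [ʒanomɛdi]: an analysis with underlying /d/ and a rule producing [z] before the DEF suffix would wrongly predict alternation here too.
So /z/ is underlying, and a rule of word-final hardening — voiced fricatives become stops word-finally — gives [d].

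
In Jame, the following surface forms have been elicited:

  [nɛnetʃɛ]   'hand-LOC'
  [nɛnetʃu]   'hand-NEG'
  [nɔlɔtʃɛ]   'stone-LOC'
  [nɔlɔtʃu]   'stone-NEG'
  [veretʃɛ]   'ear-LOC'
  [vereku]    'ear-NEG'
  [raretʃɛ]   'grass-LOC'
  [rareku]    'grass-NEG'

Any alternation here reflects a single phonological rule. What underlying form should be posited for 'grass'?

The root 'grass' surfaces as [raretʃɛ] and [rareku], with a stem-final [tʃ] ~ [k] alternation.
Compare 'stone', with invariant [tʃ] in [nɔlɔtʃɛ] and [nɔlɔtʃu]: an analysis with underlying /tʃ/ and a rule producing [k] before the NEG suffix would wrongly predict alternation here too.
The underlying segment must be /k/; /k/ becomes palato-alveolar [tʃ] before a front vowel, yielding [tʃ] there.

/rarek/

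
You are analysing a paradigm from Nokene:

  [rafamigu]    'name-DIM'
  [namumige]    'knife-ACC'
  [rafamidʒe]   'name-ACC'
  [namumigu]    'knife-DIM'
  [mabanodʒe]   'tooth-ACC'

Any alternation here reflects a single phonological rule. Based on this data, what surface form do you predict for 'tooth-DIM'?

'name' shows [g] ~ [dʒ] at the end of the stem ([rafamigu] vs [rafamidʒe]).
But 'knife' keeps [g] in both environments ([namumigu], [namumige]), so there is no rule changing /g/ to [dʒ] before the ACC suffix.
So /dʒ/ is underlying, and a rule of depalatalization — palato-alveolar /dʒ/ becomes [g] when no front vowel follows — gives [g].
The one attested form of 'tooth', [mabanodʒe], shows underlying /mabanodʒ/. Applying the same rule when no front vowel follows gives [mabanogu].

[mabanogu]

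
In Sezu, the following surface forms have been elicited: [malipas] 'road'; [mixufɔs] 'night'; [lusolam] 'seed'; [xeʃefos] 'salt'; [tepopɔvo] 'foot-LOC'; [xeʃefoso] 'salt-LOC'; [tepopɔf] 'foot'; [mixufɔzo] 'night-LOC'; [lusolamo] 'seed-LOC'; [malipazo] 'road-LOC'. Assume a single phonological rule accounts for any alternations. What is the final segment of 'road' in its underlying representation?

'road' shows [z] ~ [s] at the end of the stem ([malipazo] vs [malipas]).
But 'salt' keeps [s] in both environments ([xeʃefoso], [xeʃefos]), so there is no rule changing /s/ to [z] before the LOC suffix.
The underlying segment must be /z/; voiced obstruents become voiceless word-finally, yielding [s] there.

/z/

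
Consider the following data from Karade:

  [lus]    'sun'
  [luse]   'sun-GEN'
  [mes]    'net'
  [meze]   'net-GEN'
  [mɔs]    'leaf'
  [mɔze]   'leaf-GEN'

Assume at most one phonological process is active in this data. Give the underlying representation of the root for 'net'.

The root 'net' surfaces as [mes] and [meze], with a stem-final [s] ~ [z] alternation.
But 'sun' keeps [s] in both environments ([lus], [luse]), so there is no rule changing /s/ to [z] before the GEN suffix.
The alternation reflects word-final obstruent devoicing: voiced obstruents become voiceless word-finally. /z/ is underlying.

/mez/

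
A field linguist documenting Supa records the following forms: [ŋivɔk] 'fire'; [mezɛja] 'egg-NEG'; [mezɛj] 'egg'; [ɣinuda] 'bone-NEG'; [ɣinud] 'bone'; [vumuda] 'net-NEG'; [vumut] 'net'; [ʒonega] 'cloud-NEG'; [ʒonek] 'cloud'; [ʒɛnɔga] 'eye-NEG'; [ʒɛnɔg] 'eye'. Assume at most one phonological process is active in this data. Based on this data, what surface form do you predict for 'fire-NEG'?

[ŋivɔga]

'cloud' shows [g] ~ [k] at the end of the stem ([ʒonega] vs [ʒonek]).
If /g/ were underlying and a rule turned it into [k] in isolation, 'eye' would also alternate; but it has [g] in both [ʒɛnɔga] and [ʒɛnɔg].
The underlying segment must be /k/; voiceless stops become voiced between vowels, yielding [g] there.
The one attested form of 'fire', [ŋivɔk], shows underlying /ŋivɔk/. Applying the same rule between vowels gives [ŋivɔga].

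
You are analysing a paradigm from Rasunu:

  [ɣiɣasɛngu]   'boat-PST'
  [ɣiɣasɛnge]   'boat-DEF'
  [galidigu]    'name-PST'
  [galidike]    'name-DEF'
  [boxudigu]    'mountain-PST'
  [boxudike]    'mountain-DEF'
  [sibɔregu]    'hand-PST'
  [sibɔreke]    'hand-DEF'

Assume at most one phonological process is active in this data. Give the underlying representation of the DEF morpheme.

/-ke/

The DEF morpheme has two allomorphs, [-ge] and [-ke].
The PST suffix, which begins with [g], is invariant after every stem; so [g] is not altered by any rule here.
The DEF suffix is therefore /-ke/ underlyingly, with post-nasal voicing: voiceless stops become voiced after a nasal.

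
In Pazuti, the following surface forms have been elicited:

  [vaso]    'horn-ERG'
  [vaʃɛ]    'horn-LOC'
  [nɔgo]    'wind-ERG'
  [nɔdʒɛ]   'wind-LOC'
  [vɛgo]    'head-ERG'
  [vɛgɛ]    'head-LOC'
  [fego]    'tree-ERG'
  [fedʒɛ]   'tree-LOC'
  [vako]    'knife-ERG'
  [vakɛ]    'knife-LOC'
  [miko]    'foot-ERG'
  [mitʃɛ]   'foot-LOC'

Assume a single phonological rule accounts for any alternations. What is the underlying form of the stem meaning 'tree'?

The stem for 'tree' ends in [g] in [fego] but [dʒ] in [fedʒɛ].
Compare 'head', with invariant [g] in [vɛgo] and [vɛgɛ]: an analysis with underlying /g/ and a rule producing [dʒ] before the LOC suffix would wrongly predict alternation here too.
So /dʒ/ is underlying, and a rule of depalatalization — palato-alveolar /tʃ/, /dʒ/ and /ʃ/ become [k], [g] and [s] when no front vowel follows — gives [g].
So 'tree' = /fedʒ/.

/fedʒ/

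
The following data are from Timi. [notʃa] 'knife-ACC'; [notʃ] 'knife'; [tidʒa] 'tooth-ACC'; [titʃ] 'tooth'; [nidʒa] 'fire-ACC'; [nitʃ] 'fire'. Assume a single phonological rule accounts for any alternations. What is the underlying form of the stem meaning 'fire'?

The root 'fire' surfaces as [nidʒa] and [nitʃ], with a stem-final [dʒ] ~ [tʃ] alternation.
If /tʃ/ were underlying and a rule turned it into [dʒ] before the ACC suffix, 'knife' would also alternate; but it has [tʃ] in both [notʃa] and [notʃ].
The alternation reflects word-final obstruent devoicing: voiced obstruents become voiceless word-finally. /dʒ/ is underlying.
Hence 'fire' is /nidʒ/ underlyingly.

/nidʒ/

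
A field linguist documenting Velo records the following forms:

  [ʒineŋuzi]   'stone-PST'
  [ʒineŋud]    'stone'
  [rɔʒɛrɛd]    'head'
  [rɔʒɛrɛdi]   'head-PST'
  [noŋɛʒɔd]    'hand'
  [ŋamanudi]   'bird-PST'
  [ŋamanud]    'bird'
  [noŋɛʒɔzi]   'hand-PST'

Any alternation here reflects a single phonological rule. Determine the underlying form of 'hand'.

The root 'hand' surfaces as [noŋɛʒɔd] and [noŋɛʒɔzi], with a stem-final [d] ~ [z] alternation.
Compare 'bird', with invariant [d] in [ŋamanud] and [ŋamanudi]: an analysis with underlying /d/ and a rule producing [z] before the PST suffix would wrongly predict alternation here too.
Therefore /z/ is basic and [d] is derived by word-final hardening (voiced fricatives become stops word-finally).

/noŋɛʒɔz/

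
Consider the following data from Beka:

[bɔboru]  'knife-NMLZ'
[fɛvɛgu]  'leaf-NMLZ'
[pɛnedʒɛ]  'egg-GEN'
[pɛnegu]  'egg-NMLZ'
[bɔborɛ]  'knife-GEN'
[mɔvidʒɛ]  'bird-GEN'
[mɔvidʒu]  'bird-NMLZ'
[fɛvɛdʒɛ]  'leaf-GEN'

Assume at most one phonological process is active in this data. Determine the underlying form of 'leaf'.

'leaf' shows [dʒ] ~ [g] at the end of the stem ([fɛvɛdʒɛ] vs [fɛvɛgu]).
Compare 'bird', with invariant [dʒ] in [mɔvidʒɛ] and [mɔvidʒu]: an analysis with underlying /dʒ/ and a rule producing [g] before the NMLZ suffix would wrongly predict alternation here too.
The alternation reflects palatalization before a front vowel: /g/ becomes palato-alveolar [dʒ] before a front vowel. /g/ is underlying.

/fɛvɛg/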